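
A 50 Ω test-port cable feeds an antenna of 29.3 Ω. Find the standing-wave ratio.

VSWR ≈ 1.71

Γ = (29.3 − 50)/(29.3 + 50) = -0.261
VSWR = (1 + 0.261)/(1 − 0.261)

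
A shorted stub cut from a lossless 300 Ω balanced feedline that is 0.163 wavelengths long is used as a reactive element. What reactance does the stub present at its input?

βl = 2π × 0.163 = 58.7°
tan(βl) = 1.64
For a shorted stub, Z_in = jZ_0·tan(βl)

X_in ≈ 493 Ω (inductive)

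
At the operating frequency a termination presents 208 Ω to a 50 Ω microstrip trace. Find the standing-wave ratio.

VSWR ≈ 4.16

Γ = (208 − 50)/(208 + 50) = 0.612
VSWR = (1 + 0.612)/(1 − 0.612)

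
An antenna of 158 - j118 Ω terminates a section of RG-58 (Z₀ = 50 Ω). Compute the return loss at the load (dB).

Γ = (108 − j118)/(208 − j118), |Γ| = 0.669
RL = −20·log₁₀|Γ| = −20·log₁₀(0.669)

RL ≈ 3.49 dB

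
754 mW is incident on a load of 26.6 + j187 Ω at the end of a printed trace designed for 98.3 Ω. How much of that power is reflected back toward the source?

P_reflected ≈ 598 mW

|Γ| = |(-71.7 + j187)/(124.9 + j187)| = 0.891
|Γ|² = 0.793
P_refl = |Γ|²·P_inc = 598 mW, P_del = (1 − |Γ|²)·P_inc = 156 mW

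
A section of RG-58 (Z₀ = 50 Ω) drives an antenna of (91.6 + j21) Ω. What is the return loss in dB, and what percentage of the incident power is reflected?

Γ = (41.6 + j21)/(141.6 + j21), |Γ| = 0.326
RL = −20·log₁₀(0.326) = 9.75 dB
P_refl/P_inc = |Γ|² = 0.106

RL ≈ 9.75 dB; 10.6% of incident power reflected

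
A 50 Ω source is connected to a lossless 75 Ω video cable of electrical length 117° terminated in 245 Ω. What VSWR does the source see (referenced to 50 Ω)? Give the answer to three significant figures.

VSWR ≈ 2.79

tan(βl) = -1.96
Z_in = Z_0·(Z_L + jZ_0·tanβl)/(Z_0 + jZ_L·tanβl) = 28.2 + j33.8 Ω
Γ_s = (Z_in − Z_s)/(Z_in + Z_s) = (-21.8 + j33.8)/(78.2 + j33.8), |Γ_s| = 0.472
VSWR = (1 + |Γ_s|)/(1 − |Γ_s|)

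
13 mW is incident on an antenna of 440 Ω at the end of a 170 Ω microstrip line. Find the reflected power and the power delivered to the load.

Γ = (440 − 170)/(440 + 170) = 0.443
|Γ|² = 0.196
P_refl = |Γ|²·P_inc = 2.55 mW, P_del = (1 − |Γ|²)·P_inc = 10.5 mW

P_reflected ≈ 2.55 mW; P_delivered ≈ 10.5 mW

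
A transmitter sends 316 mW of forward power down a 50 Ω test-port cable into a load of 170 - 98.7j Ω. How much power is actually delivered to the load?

|Γ| = |(120 − j98.7)/(220 − j98.7)| = 0.644
|Γ|² = 0.415
P_refl = |Γ|²·P_inc = 131 mW, P_del = (1 − |Γ|²)·P_inc = 185 mW

P_delivered ≈ 185 mW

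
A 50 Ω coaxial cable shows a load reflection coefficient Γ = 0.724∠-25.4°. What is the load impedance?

Z_L = Z_0·(1 + Γ)/(1 − Γ) = 50·(1.65 − j0.311)/(0.346 + j0.311)

Z_L ≈ 110 − j144 Ω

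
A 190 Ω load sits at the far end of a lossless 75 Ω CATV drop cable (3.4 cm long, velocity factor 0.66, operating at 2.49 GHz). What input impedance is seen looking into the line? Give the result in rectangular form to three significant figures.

λ = v/f = 0.66·c / 2.49 GHz = 0.0795 m
βl = 2π·l/λ = 2π × 0.428 = 154°
tan(βl) = tan(154°) = -0.489
Z_in = Z_0·(Z_L + jZ_0·tanβl)/(Z_0 + jZ_L·tanβl)
     = 75·(190 − j36.7)/(75 − j93)

Z_in ≈ 92.8 + j78.4 Ω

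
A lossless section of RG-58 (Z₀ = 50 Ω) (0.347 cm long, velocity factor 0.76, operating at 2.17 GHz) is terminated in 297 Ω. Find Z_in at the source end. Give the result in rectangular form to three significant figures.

λ = v/f = 0.76·c / 2.17 GHz = 0.105 m
βl = 2π·l/λ = 2π × 0.033 = 11.9°
tan(βl) = tan(11.9°) = 0.211
Z_in = Z_0·(Z_L + jZ_0·tanβl)/(Z_0 + jZ_L·tanβl)
     = 50·(297 + j10.5)/(50 + j62.5)

Z_in ≈ 121 − j141 Ω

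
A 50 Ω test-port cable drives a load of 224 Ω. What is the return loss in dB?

Γ = (224 − 50)/(224 + 50) = 0.635
RL = −20·log₁₀|Γ| = −20·log₁₀(0.635)

RL ≈ 3.94 dB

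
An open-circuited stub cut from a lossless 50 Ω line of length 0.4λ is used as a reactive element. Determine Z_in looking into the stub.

Z_in ≈ +j68.8 Ω

βl = 2π × 0.4 = 144°
tan(βl) = -0.727
For an open-circuited stub, Z_in = −jZ_0·cot(βl) = −jZ_0/tan(βl)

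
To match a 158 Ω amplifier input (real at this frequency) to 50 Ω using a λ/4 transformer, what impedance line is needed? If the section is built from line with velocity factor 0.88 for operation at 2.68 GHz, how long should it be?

Z_qwt = √(Z_0·R_L) = √(50 × 158) = √7900
λ = 0.88·c/f = 0.0985 m, so l = λ/4 = 0.0246 m

Z_qwt ≈ 88.9 Ω; length ≈ 2.46 cm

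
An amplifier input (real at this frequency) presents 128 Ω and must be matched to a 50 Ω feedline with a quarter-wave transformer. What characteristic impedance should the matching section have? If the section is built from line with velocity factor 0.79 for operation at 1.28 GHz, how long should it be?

Z_qwt = √(Z_0·R_L) = √(50 × 128) = √6400
λ = 0.79·c/f = 0.185 m, so l = λ/4 = 0.0463 m

Z_qwt ≈ 80 Ω; length ≈ 4.63 cm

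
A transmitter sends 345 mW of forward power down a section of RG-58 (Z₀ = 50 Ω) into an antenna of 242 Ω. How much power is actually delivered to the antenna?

Γ = (242 − 50)/(242 + 50) = 0.658
|Γ|² = 0.432
P_refl = |Γ|²·P_inc = 149 mW, P_del = (1 − |Γ|²)·P_inc = 196 mW

P_delivered ≈ 196 mW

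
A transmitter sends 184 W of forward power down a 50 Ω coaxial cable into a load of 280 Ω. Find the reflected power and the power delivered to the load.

Γ = (280 − 50)/(280 + 50) = 0.697
|Γ|² = 0.486
P_refl = |Γ|²·P_inc = 89.4 W, P_del = (1 − |Γ|²)·P_inc = 94.6 W

P_reflected ≈ 89.4 W; P_delivered ≈ 94.6 W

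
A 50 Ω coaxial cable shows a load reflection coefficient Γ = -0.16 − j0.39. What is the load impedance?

Z_L = Z_0·(1 + Γ)/(1 − Γ) = 50·(0.84 − j0.39)/(1.16 + j0.39)

Z_L ≈ 27.5 − j26 Ω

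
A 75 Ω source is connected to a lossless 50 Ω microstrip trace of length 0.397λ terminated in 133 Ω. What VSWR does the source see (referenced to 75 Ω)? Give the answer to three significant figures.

βl = 2π × 0.397 = 143°
tan(βl) = -0.756
Z_in = Z_0·(Z_L + jZ_0·tanβl)/(Z_0 + jZ_L·tanβl) = 41.5 + j45.5 Ω
Γ_s = (Z_in − Z_s)/(Z_in + Z_s) = (-33.5 + j45.5)/(116 + j45.5), |Γ_s| = 0.452
VSWR = (1 + |Γ_s|)/(1 − |Γ_s|)

VSWR ≈ 2.65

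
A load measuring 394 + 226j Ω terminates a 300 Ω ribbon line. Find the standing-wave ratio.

Γ = (Z_L − Z_0)/(Z_L + Z_0) = (94 + j226)/(694 + j226)
|Γ| = 245/730 = 0.335
VSWR = (1 + |Γ|)/(1 − |Γ|) = 1.34/0.665

VSWR ≈ 2.01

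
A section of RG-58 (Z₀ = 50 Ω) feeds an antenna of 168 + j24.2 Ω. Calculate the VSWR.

Γ = (Z_L − Z_0)/(Z_L + Z_0) = (118 + j24.2)/(218 + j24.2)
|Γ| = 120/219 = 0.549
VSWR = (1 + |Γ|)/(1 − |Γ|) = 1.55/0.451

VSWR ≈ 3.44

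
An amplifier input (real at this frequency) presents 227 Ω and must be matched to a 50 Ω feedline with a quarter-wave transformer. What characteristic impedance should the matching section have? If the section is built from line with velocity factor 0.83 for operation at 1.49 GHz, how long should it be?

Z_qwt = √(Z_0·R_L) = √(50 × 227) = √11350
λ = 0.83·c/f = 0.167 m, so l = λ/4 = 0.0418 m

Z_qwt ≈ 107 Ω; length ≈ 4.18 cm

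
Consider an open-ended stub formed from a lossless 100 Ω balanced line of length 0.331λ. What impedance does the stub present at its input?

βl = 2π × 0.331 = 119°
tan(βl) = -1.79
For an open-ended stub, Z_in = −jZ_0·cot(βl) = −jZ_0/tan(βl)

Z_in ≈ +j55.8 Ω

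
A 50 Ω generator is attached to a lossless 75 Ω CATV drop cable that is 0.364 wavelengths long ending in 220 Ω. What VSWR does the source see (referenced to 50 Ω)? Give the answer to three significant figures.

VSWR ≈ 3.07

βl = 2π × 0.364 = 131°
tan(βl) = -1.15
Z_in = Z_0·(Z_L + jZ_0·tanβl)/(Z_0 + jZ_L·tanβl) = 41.3 + j53 Ω
Γ_s = (Z_in − Z_s)/(Z_in + Z_s) = (-8.69 + j53)/(91.3 + j53), |Γ_s| = 0.509
VSWR = (1 + |Γ_s|)/(1 − |Γ_s|)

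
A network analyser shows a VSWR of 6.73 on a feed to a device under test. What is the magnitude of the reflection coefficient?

|Γ| = (S − 1)/(S + 1) = (6.73 − 1)/(6.73 + 1) = 5.73/7.73

|Γ| ≈ 0.741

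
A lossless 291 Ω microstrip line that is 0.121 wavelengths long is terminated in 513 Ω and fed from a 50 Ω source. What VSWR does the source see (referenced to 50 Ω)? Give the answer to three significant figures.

VSWR ≈ 7.01

βl = 2π × 0.121 = 43.6°
tan(βl) = 0.951
Z_in = Z_0·(Z_L + jZ_0·tanβl)/(Z_0 + jZ_L·tanβl) = 256 − j153 Ω
Γ_s = (Z_in − Z_s)/(Z_in + Z_s) = (206 − j153)/(306 − j153), |Γ_s| = 0.75
VSWR = (1 + |Γ_s|)/(1 − |Γ_s|)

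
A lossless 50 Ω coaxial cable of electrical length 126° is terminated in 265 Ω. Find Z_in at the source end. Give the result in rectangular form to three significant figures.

Z_in ≈ 14.1 + j34.4 Ω

tan(βl) = tan(126°) = -1.38
Z_in = Z_0·(Z_L + jZ_0·tanβl)/(Z_0 + jZ_L·tanβl)
     = 50·(265 − j68.8)/(50 − j365)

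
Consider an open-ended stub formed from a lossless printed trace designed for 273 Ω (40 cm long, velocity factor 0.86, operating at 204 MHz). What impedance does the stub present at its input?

λ = v/f = 0.86·c / 204 MHz = 1.26 m
βl = 2π·l/λ = 2π × 0.316 = 114°
tan(βl) = -2.26
For an open-ended stub, Z_in = −jZ_0·cot(βl) = −jZ_0/tan(βl)

Z_in ≈ +j121 Ω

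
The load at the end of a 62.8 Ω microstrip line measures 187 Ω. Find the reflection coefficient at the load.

Γ = (Z_L − Z_0)/(Z_L + Z_0) = (187 − 62.8)/(187 + 62.8) = 124.2/249.8

Γ = 0.497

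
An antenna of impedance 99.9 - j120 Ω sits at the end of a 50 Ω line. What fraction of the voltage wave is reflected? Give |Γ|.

Γ = (Z_L − Z_0)/(Z_L + Z_0) = (49.9 − j120)/(149.9 − j120)
|Γ| = 130/192

|Γ| ≈ 0.677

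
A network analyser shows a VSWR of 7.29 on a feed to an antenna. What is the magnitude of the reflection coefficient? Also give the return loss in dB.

|Γ| = (S − 1)/(S + 1) = (7.29 − 1)/(7.29 + 1) = 6.29/8.29
RL = −20·log₁₀|Γ| = −20·log₁₀(0.759)

|Γ| ≈ 0.759; return loss ≈ 2.4 dB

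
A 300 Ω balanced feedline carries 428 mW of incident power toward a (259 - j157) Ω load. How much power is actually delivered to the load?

|Γ| = |(-41 − j157)/(559 − j157)| = 0.279
|Γ|² = 0.0781
P_refl = |Γ|²·P_inc = 33.4 mW, P_del = (1 − |Γ|²)·P_inc = 395 mW

P_delivered ≈ 395 mW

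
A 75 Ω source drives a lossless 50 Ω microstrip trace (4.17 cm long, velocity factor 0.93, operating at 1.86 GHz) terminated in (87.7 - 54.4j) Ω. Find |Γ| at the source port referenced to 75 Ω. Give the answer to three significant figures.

λ = v/f = 0.93·c / 1.86 GHz = 0.15 m
βl = 2π·l/λ = 2π × 0.278 = 100°
tan(βl) = -5.63
Z_in = Z_0·(Z_L + jZ_0·tanβl)/(Z_0 + jZ_L·tanβl) = 23.2 + j20.9 Ω
Γ_s = (Z_in − Z_s)/(Z_in + Z_s) = (-51.8 + j20.9)/(98.2 + j20.9), |Γ_s| = 0.557

|Γ| ≈ 0.557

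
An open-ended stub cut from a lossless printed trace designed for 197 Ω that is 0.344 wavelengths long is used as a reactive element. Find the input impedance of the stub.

Z_in ≈ +j132 Ω

βl = 2π × 0.344 = 124°
tan(βl) = -1.49
For an open-ended stub, Z_in = −jZ_0·cot(βl) = −jZ_0/tan(βl)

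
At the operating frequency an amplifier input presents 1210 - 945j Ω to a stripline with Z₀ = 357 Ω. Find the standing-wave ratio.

Γ = (Z_L − Z_0)/(Z_L + Z_0) = (853 − j945)/(1567 − j945)
|Γ| = 1270/1830 = 0.696
VSWR = (1 + |Γ|)/(1 − |Γ|) = 1.7/0.304

VSWR ≈ 5.57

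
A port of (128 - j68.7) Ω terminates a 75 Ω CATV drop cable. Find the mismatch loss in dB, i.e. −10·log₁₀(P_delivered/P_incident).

Γ = (53 − j68.7)/(203 − j68.7), |Γ| = 0.405
|Γ|² = 0.164, so P_del/P_inc = 1 − |Γ|² = 0.836
ML = −10·log₁₀(1 − |Γ|²)

mismatch loss ≈ 0.778 dB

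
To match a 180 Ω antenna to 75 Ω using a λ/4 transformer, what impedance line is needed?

Z_qwt ≈ 116 Ω

Z_qwt = √(Z_0·R_L) = √(75 × 180) = √13500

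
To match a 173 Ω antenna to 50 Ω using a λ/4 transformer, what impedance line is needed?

Z_qwt ≈ 93 Ω

Z_qwt = √(Z_0·R_L) = √(50 × 173) = √8650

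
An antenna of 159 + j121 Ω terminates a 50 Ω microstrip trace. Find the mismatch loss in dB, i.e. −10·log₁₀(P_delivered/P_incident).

mismatch loss ≈ 2.63 dB

Γ = (109 + j121)/(209 + j121), |Γ| = 0.674
|Γ|² = 0.455, so P_del/P_inc = 1 − |Γ|² = 0.545
ML = −10·log₁₀(1 − |Γ|²)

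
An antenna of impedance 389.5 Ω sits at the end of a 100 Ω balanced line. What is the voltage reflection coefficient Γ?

Γ = (Z_L − Z_0)/(Z_L + Z_0) = (389.5 − 100)/(389.5 + 100) = 289.5/489.5

Γ = 0.591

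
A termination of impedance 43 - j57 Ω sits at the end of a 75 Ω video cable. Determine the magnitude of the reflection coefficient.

Γ = (Z_L − Z_0)/(Z_L + Z_0) = (-32 − j57)/(118 − j57)
|Γ| = 65.4/131

|Γ| ≈ 0.499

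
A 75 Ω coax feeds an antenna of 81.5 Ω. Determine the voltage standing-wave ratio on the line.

Γ = (81.5 − 75)/(81.5 + 75) = 0.0415
VSWR = (1 + 0.0415)/(1 − 0.0415)

VSWR ≈ 1.09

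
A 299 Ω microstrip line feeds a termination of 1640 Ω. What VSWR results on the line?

VSWR ≈ 5.48

Γ = (1640 − 299)/(1640 + 299) = 0.692
VSWR = (1 + 0.692)/(1 − 0.692)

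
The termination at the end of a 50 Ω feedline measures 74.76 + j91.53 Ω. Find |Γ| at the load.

Γ = (Z_L − Z_0)/(Z_L + Z_0) = (24.76 + j91.53)/(124.8 + j91.53)
|Γ| = 94.8/155

|Γ| ≈ 0.613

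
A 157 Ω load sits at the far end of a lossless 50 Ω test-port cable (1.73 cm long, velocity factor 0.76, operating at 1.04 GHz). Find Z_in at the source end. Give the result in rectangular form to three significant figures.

λ = v/f = 0.76·c / 1.04 GHz = 0.219 m
βl = 2π·l/λ = 2π × 0.0789 = 28.4°
tan(βl) = tan(28.4°) = 0.541
Z_in = Z_0·(Z_L + jZ_0·tanβl)/(Z_0 + jZ_L·tanβl)
     = 50·(157 + j27)/(50 + j84.9)

Z_in ≈ 52.2 − j61.7 Ω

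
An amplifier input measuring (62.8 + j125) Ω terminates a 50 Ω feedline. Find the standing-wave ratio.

VSWR ≈ 6.88

Γ = (Z_L − Z_0)/(Z_L + Z_0) = (12.8 + j125)/(112.8 + j125)
|Γ| = 126/168 = 0.746
VSWR = (1 + |Γ|)/(1 − |Γ|) = 1.75/0.254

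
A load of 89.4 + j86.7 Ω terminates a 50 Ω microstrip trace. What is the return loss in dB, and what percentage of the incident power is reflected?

Γ = (39.4 + j86.7)/(139.4 + j86.7), |Γ| = 0.58
RL = −20·log₁₀(0.58) = 4.73 dB
P_refl/P_inc = |Γ|² = 0.337

RL ≈ 4.73 dB; 33.7% of incident power reflected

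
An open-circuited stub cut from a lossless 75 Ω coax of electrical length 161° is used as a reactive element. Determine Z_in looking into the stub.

tan(βl) = -0.344
For an open-circuited stub, Z_in = −jZ_0·cot(βl) = −jZ_0/tan(βl)

Z_in ≈ +j218 Ω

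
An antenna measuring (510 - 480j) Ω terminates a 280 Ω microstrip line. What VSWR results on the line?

VSWR ≈ 3.71

Γ = (Z_L − Z_0)/(Z_L + Z_0) = (230 − j480)/(790 − j480)
|Γ| = 532/924 = 0.576
VSWR = (1 + |Γ|)/(1 − |Γ|) = 1.58/0.424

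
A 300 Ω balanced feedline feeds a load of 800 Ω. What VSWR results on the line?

VSWR ≈ 2.67

Γ = (800 − 300)/(800 + 300) = 0.455
VSWR = (1 + 0.455)/(1 − 0.455)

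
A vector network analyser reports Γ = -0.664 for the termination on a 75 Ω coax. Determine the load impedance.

Z_L ≈ 15.1 Ω

Z_L = Z_0·(1 + Γ)/(1 − Γ) = 75·(0.336)/(1.66)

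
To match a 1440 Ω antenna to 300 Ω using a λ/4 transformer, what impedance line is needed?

Z_qwt = √(Z_0·R_L) = √(300 × 1440) = √432000

Z_qwt ≈ 657 Ω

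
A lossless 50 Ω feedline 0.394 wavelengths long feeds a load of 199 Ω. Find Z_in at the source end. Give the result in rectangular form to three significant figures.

βl = 2π × 0.394 = 142°
tan(βl) = tan(142°) = -0.786
Z_in = Z_0·(Z_L + jZ_0·tanβl)/(Z_0 + jZ_L·tanβl)
     = 50·(199 − j39.3)/(50 − j156)

Z_in ≈ 29.9 + j54.1 Ω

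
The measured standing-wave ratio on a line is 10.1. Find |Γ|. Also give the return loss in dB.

|Γ| = (S − 1)/(S + 1) = (10.1 − 1)/(10.1 + 1) = 9.1/11.1
RL = −20·log₁₀|Γ| = −20·log₁₀(0.82)

|Γ| ≈ 0.82; return loss ≈ 1.73 dB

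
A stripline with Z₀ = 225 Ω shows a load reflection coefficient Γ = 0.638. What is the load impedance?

Z_L ≈ 1020 Ω

Z_L = Z_0·(1 + Γ)/(1 − Γ) = 225·(1.64)/(0.362)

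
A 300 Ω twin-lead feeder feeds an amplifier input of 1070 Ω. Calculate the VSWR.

Γ = (1070 − 300)/(1070 + 300) = 0.562
VSWR = (1 + 0.562)/(1 − 0.562)

VSWR ≈ 3.57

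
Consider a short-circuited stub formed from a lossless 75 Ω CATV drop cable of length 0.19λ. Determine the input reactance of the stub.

X_in ≈ 189 Ω (inductive)

βl = 2π × 0.19 = 68.4°
tan(βl) = 2.53
For a short-circuited stub, Z_in = jZ_0·tan(βl)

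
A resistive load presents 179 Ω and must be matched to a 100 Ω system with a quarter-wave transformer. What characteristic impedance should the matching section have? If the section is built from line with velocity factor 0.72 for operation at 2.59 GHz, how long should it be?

Z_qwt ≈ 134 Ω; length ≈ 2.08 cm

Z_qwt = √(Z_0·R_L) = √(100 × 179) = √17900
λ = 0.72·c/f = 0.0834 m, so l = λ/4 = 0.0208 m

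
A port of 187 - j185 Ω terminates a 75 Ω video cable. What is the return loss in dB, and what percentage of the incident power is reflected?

Γ = (112 − j185)/(262 − j185), |Γ| = 0.674
RL = −20·log₁₀(0.674) = 3.42 dB
P_refl/P_inc = |Γ|² = 0.455

RL ≈ 3.42 dB; 45.5% of incident power reflected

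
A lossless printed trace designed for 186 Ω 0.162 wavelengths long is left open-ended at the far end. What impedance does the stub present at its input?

βl = 2π × 0.162 = 58.3°
tan(βl) = 1.62
For an open-ended stub, Z_in = −jZ_0·cot(βl) = −jZ_0/tan(βl)

Z_in ≈ −j115 Ω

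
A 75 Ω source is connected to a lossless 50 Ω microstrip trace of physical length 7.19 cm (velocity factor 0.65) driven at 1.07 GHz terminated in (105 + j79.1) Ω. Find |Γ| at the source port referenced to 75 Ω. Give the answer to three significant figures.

λ = v/f = 0.65·c / 1.07 GHz = 0.182 m
βl = 2π·l/λ = 2π × 0.395 = 142°
tan(βl) = -0.78
Z_in = Z_0·(Z_L + jZ_0·tanβl)/(Z_0 + jZ_L·tanβl) = 22 + j34.1 Ω
Γ_s = (Z_in − Z_s)/(Z_in + Z_s) = (-53 + j34.1)/(97 + j34.1), |Γ_s| = 0.613

|Γ| ≈ 0.613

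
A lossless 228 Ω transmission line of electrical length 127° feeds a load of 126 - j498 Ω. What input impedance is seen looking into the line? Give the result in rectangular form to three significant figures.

tan(βl) = tan(127°) = -1.33
Z_in = Z_0·(Z_L + jZ_0·tanβl)/(Z_0 + jZ_L·tanβl)
     = 228·(126 − j801)/(-433 − j167)

Z_in ≈ 84 + j389 Ω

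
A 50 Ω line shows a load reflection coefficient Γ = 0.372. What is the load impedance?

Z_L ≈ 109 Ω

Z_L = Z_0·(1 + Γ)/(1 − Γ) = 50·(1.37)/(0.628)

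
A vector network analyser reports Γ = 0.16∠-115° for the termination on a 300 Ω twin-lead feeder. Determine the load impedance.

Z_L = Z_0·(1 + Γ)/(1 − Γ) = 300·(0.932 − j0.145)/(1.07 + j0.145)

Z_L ≈ 252 − j75 Ω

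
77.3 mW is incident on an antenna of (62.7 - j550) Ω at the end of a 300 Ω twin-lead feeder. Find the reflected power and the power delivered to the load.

P_reflected ≈ 63.9 mW; P_delivered ≈ 13.4 mW

|Γ| = |(-237.3 − j550)/(362.7 − j550)| = 0.909
|Γ|² = 0.827
P_refl = |Γ|²·P_inc = 63.9 mW, P_del = (1 − |Γ|²)·P_inc = 13.4 mW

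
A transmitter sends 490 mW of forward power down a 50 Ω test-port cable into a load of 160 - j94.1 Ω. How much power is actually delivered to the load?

|Γ| = |(110 − j94.1)/(210 − j94.1)| = 0.629
|Γ|² = 0.396
P_refl = |Γ|²·P_inc = 194 mW, P_del = (1 − |Γ|²)·P_inc = 296 mW

P_delivered ≈ 296 mW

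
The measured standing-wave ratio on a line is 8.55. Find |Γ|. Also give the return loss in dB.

|Γ| ≈ 0.791; return loss ≈ 2.04 dB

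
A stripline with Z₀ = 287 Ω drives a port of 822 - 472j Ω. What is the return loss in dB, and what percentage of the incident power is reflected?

RL ≈ 4.55 dB; 35% of incident power reflected

Γ = (535 − j472)/(1109 − j472), |Γ| = 0.592
RL = −20·log₁₀(0.592) = 4.55 dB
P_refl/P_inc = |Γ|² = 0.35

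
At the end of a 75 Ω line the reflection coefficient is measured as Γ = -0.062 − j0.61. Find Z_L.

Z_L = Z_0·(1 + Γ)/(1 − Γ) = 75·(0.938 − j0.61)/(1.06 + j0.61)

Z_L ≈ 31.2 − j61 Ω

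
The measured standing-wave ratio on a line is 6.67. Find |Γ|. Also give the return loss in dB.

|Γ| ≈ 0.739; return loss ≈ 2.62 dB

|Γ| = (S − 1)/(S + 1) = (6.67 − 1)/(6.67 + 1) = 5.67/7.67
RL = −20·log₁₀|Γ| = −20·log₁₀(0.739)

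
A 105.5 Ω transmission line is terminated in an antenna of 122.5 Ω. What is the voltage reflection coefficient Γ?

Γ = 0.0746

Γ = (Z_L − Z_0)/(Z_L + Z_0) = (122.5 − 105.5)/(122.5 + 105.5) = 17/228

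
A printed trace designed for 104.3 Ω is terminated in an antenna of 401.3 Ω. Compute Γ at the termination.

Γ = 0.587

Γ = (Z_L − Z_0)/(Z_L + Z_0) = (401.3 − 104.3)/(401.3 + 104.3) = 297/505.6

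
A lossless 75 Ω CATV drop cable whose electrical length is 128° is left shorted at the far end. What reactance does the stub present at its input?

tan(βl) = -1.28
For a shorted stub, Z_in = jZ_0·tan(βl)

X_in ≈ -96 Ω (capacitive)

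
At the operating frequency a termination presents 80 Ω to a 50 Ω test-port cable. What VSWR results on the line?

VSWR ≈ 1.6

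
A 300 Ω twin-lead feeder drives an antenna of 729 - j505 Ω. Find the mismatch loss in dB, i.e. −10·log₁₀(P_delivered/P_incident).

Γ = (429 − j505)/(1029 − j505), |Γ| = 0.578
|Γ|² = 0.334, so P_del/P_inc = 1 − |Γ|² = 0.666
ML = −10·log₁₀(1 − |Γ|²)

mismatch loss ≈ 1.77 dB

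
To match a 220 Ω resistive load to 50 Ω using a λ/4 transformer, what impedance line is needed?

Z_qwt ≈ 105 Ω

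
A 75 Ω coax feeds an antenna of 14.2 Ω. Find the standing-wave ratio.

VSWR ≈ 5.28

Γ = (14.2 − 75)/(14.2 + 75) = -0.682
VSWR = (1 + 0.682)/(1 − 0.682)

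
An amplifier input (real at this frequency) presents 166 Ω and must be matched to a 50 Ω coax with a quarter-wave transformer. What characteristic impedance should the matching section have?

Z_qwt ≈ 91.1 Ω

Z_qwt = √(Z_0·R_L) = √(50 × 166) = √8300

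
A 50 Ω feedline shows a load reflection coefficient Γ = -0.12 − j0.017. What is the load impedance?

Z_L = Z_0·(1 + Γ)/(1 − Γ) = 50·(0.88 − j0.017)/(1.12 + j0.017)

Z_L ≈ 39.3 − j1.35 Ω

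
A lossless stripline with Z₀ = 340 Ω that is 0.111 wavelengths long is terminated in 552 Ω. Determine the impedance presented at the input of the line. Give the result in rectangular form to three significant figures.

βl = 2π × 0.111 = 40°
tan(βl) = tan(40°) = 0.838
Z_in = Z_0·(Z_L + jZ_0·tanβl)/(Z_0 + jZ_L·tanβl)
     = 340·(552 + j285)/(340 + j463)

Z_in ≈ 330 − j163 Ω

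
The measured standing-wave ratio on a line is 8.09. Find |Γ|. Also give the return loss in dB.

|Γ| = (S − 1)/(S + 1) = (8.09 − 1)/(8.09 + 1) = 7.09/9.09
RL = −20·log₁₀|Γ| = −20·log₁₀(0.78)

|Γ| ≈ 0.78; return loss ≈ 2.16 dB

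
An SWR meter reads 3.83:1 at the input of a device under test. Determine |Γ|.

|Γ| = (S − 1)/(S + 1) = (3.83 − 1)/(3.83 + 1) = 2.83/4.83

|Γ| ≈ 0.586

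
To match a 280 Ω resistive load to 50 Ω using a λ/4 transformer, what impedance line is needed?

Z_qwt = √(Z_0·R_L) = √(50 × 280) = √14000

Z_qwt ≈ 118 Ω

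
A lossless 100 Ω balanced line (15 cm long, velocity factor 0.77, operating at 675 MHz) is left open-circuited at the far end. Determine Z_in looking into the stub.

Z_in ≈ +j245 Ω

λ = v/f = 0.77·c / 675 MHz = 0.342 m
βl = 2π·l/λ = 2π × 0.438 = 158°
tan(βl) = -0.408
For an open-circuited stub, Z_in = −jZ_0·cot(βl) = −jZ_0/tan(βl)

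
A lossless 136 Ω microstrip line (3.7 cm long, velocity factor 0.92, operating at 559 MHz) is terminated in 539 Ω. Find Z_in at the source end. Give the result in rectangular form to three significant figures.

λ = v/f = 0.92·c / 559 MHz = 0.494 m
βl = 2π·l/λ = 2π × 0.0749 = 27°
tan(βl) = tan(27°) = 0.509
Z_in = Z_0·(Z_L + jZ_0·tanβl)/(Z_0 + jZ_L·tanβl)
     = 136·(539 + j69.2)/(136 + j274)

Z_in ≈ 134 − j201 Ω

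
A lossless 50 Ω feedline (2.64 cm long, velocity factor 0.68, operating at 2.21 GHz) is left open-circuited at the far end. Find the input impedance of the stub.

Z_in ≈ +j11.5 Ω

λ = v/f = 0.68·c / 2.21 GHz = 0.0923 m
βl = 2π·l/λ = 2π × 0.286 = 103°
tan(βl) = -4.35
For an open-circuited stub, Z_in = −jZ_0·cot(βl) = −jZ_0/tan(βl)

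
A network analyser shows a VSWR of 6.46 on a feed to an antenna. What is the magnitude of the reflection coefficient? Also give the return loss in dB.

|Γ| ≈ 0.732; return loss ≈ 2.71 dB

|Γ| = (S − 1)/(S + 1) = (6.46 − 1)/(6.46 + 1) = 5.46/7.46
RL = −20·log₁₀|Γ| = −20·log₁₀(0.732)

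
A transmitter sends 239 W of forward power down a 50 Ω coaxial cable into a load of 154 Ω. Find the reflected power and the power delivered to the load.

P_reflected ≈ 62.1 W; P_delivered ≈ 177 W

Γ = (154 − 50)/(154 + 50) = 0.51
|Γ|² = 0.26
P_refl = |Γ|²·P_inc = 62.1 W, P_del = (1 − |Γ|²)·P_inc = 177 W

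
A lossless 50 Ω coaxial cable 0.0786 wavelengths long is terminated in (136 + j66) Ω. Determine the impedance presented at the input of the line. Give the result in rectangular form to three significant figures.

Z_in ≈ 78.7 − j77.3 Ω

βl = 2π × 0.0786 = 28.3°
tan(βl) = tan(28.3°) = 0.538
Z_in = Z_0·(Z_L + jZ_0·tanβl)/(Z_0 + jZ_L·tanβl)
     = 50·(136 + j92.9)/(14.5 + j73.2)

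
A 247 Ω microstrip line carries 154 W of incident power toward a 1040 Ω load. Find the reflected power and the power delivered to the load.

P_reflected ≈ 58.5 W; P_delivered ≈ 95.5 W

Γ = (1040 − 247)/(1040 + 247) = 0.616
|Γ|² = 0.38
P_refl = |Γ|²·P_inc = 58.5 W, P_del = (1 − |Γ|²)·P_inc = 95.5 W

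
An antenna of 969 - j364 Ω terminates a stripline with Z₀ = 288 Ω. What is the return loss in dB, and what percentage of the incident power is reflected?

Γ = (681 − j364)/(1257 − j364), |Γ| = 0.59
RL = −20·log₁₀(0.59) = 4.58 dB
P_refl/P_inc = |Γ|² = 0.348

RL ≈ 4.58 dB; 34.8% of incident power reflected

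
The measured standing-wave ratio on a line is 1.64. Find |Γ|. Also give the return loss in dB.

|Γ| = (S − 1)/(S + 1) = (1.64 − 1)/(1.64 + 1) = 0.64/2.64
RL = −20·log₁₀|Γ| = −20·log₁₀(0.242)

|Γ| ≈ 0.242; return loss ≈ 12.3 dB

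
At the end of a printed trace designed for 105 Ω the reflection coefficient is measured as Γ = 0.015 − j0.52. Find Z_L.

Z_L = Z_0·(1 + Γ)/(1 − Γ) = 105·(1.01 − j0.52)/(0.985 + j0.52)

Z_L ≈ 61.7 − j88 Ω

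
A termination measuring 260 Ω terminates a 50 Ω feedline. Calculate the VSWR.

VSWR ≈ 5.2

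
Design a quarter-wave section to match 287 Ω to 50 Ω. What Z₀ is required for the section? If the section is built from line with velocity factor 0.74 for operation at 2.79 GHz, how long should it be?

Z_qwt ≈ 120 Ω; length ≈ 1.99 cm

Z_qwt = √(Z_0·R_L) = √(50 × 287) = √14350
λ = 0.74·c/f = 0.0796 m, so l = λ/4 = 0.0199 m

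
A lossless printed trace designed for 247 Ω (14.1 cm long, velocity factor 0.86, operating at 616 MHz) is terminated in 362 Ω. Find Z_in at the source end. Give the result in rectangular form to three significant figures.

λ = v/f = 0.86·c / 616 MHz = 0.419 m
βl = 2π·l/λ = 2π × 0.337 = 121°
tan(βl) = tan(121°) = -1.65
Z_in = Z_0·(Z_L + jZ_0·tanβl)/(Z_0 + jZ_L·tanβl)
     = 247·(362 − j408)/(247 − j598)

Z_in ≈ 197 + j68.3 Ω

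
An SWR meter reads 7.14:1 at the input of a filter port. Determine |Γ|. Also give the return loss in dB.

|Γ| = (S − 1)/(S + 1) = (7.14 − 1)/(7.14 + 1) = 6.14/8.14
RL = −20·log₁₀|Γ| = −20·log₁₀(0.754)

|Γ| ≈ 0.754; return loss ≈ 2.45 dB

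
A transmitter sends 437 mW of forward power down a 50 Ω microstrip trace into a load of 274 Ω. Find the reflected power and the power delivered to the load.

Γ = (274 − 50)/(274 + 50) = 0.691
|Γ|² = 0.478
P_refl = |Γ|²·P_inc = 209 mW, P_del = (1 − |Γ|²)·P_inc = 228 mW

P_reflected ≈ 209 mW; P_delivered ≈ 228 mW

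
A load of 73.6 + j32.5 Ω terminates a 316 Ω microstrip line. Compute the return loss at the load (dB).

Γ = (-242.4 + j32.5)/(389.6 + j32.5), |Γ| = 0.626
RL = −20·log₁₀|Γ| = −20·log₁₀(0.626)

RL ≈ 4.07 dB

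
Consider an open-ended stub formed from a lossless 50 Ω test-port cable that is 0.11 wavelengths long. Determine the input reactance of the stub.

X_in ≈ -60.4 Ω (capacitive)

βl = 2π × 0.11 = 39.6°
tan(βl) = 0.827
For an open-ended stub, Z_in = −jZ_0·cot(βl) = −jZ_0/tan(βl)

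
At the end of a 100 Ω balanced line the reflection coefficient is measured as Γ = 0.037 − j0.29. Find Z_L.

Z_L = Z_0·(1 + Γ)/(1 − Γ) = 100·(1.04 − j0.29)/(0.963 + j0.29)

Z_L ≈ 90.4 − j57.3 Ω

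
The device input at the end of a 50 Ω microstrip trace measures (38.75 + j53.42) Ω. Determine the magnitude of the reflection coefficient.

Γ = (Z_L − Z_0)/(Z_L + Z_0) = (-11.25 + j53.42)/(88.75 + j53.42)
|Γ| = 54.6/104

|Γ| ≈ 0.527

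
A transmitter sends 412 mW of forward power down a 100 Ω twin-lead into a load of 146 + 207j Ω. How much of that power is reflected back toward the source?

P_reflected ≈ 179 mW

|Γ| = |(46 + j207)/(246 + j207)| = 0.66
|Γ|² = 0.435
P_refl = |Γ|²·P_inc = 179 mW, P_del = (1 − |Γ|²)·P_inc = 233 mW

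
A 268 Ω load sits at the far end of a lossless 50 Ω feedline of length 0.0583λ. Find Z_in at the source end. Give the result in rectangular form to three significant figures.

Z_in ≈ 58.8 − j102 Ω

βl = 2π × 0.0583 = 21°
tan(βl) = tan(21°) = 0.384
Z_in = Z_0·(Z_L + jZ_0·tanβl)/(Z_0 + jZ_L·tanβl)
     = 50·(268 + j19.2)/(50 + j103)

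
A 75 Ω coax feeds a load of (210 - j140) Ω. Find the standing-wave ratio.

Γ = (Z_L − Z_0)/(Z_L + Z_0) = (135 − j140)/(285 − j140)
|Γ| = 194/318 = 0.612
VSWR = (1 + |Γ|)/(1 − |Γ|) = 1.61/0.388

VSWR ≈ 4.16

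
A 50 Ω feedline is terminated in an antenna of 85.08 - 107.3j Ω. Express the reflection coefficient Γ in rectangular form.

Γ ≈ 0.546 − j0.361

Γ = (Z_L − Z_0)/(Z_L + Z_0) = (35.08 − j107.3)/(135.1 − j107.3)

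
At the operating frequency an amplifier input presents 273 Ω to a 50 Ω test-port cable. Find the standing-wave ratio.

For a purely resistive load, VSWR = R_L/Z_0 or Z_0/R_L (whichever > 1) = 273/50

VSWR ≈ 5.46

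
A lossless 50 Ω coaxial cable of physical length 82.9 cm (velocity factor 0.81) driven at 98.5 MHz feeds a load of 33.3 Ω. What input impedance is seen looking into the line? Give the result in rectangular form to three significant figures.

λ = v/f = 0.81·c / 98.5 MHz = 2.47 m
βl = 2π·l/λ = 2π × 0.336 = 121°
tan(βl) = tan(121°) = -1.67
Z_in = Z_0·(Z_L + jZ_0·tanβl)/(Z_0 + jZ_L·tanβl)
     = 50·(33.3 − j83.3)/(50 − j55.5)

Z_in ≈ 56.4 − j20.8 Ω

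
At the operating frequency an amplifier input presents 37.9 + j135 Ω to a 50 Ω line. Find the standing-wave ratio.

Γ = (Z_L − Z_0)/(Z_L + Z_0) = (-12.1 + j135)/(87.9 + j135)
|Γ| = 136/161 = 0.841
VSWR = (1 + |Γ|)/(1 − |Γ|) = 1.84/0.159

VSWR ≈ 11.6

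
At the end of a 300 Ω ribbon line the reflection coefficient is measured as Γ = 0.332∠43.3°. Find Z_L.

Z_L = Z_0·(1 + Γ)/(1 − Γ) = 300·(1.24 + j0.228)/(0.758 − j0.228)

Z_L ≈ 426 + j218 Ω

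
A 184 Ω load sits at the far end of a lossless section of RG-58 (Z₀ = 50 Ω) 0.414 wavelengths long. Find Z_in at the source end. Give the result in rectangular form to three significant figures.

Z_in ≈ 42.6 + j64 Ω

βl = 2π × 0.414 = 149°
tan(βl) = tan(149°) = -0.6
Z_in = Z_0·(Z_L + jZ_0·tanβl)/(Z_0 + jZ_L·tanβl)
     = 50·(184 − j30)/(50 − j110)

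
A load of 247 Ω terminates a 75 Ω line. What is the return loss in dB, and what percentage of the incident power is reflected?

RL ≈ 5.45 dB; 28.5% of incident power reflected

Γ = (247 − 75)/(247 + 75) = 0.534
RL = −20·log₁₀(0.534) = 5.45 dB
P_refl/P_inc = |Γ|² = 0.285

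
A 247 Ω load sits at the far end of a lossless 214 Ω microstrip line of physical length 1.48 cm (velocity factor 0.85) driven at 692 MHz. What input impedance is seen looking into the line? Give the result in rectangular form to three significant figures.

λ = v/f = 0.85·c / 692 MHz = 0.368 m
βl = 2π·l/λ = 2π × 0.0402 = 14.5°
tan(βl) = tan(14.5°) = 0.258
Z_in = Z_0·(Z_L + jZ_0·tanβl)/(Z_0 + jZ_L·tanβl)
     = 214·(247 + j55.2)/(214 + j63.7)

Z_in ≈ 242 − j16.8 Ω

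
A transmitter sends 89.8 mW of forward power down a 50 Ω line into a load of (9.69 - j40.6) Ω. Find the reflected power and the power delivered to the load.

|Γ| = |(-40.31 − j40.6)/(59.69 − j40.6)| = 0.793
|Γ|² = 0.628
P_refl = |Γ|²·P_inc = 56.4 mW, P_del = (1 − |Γ|²)·P_inc = 33.4 mW

P_reflected ≈ 56.4 mW; P_delivered ≈ 33.4 mW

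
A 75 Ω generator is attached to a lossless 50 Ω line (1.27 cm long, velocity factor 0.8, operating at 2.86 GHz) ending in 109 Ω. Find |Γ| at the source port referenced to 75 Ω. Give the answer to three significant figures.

|Γ| ≈ 0.463

λ = v/f = 0.8·c / 2.86 GHz = 0.0839 m
βl = 2π·l/λ = 2π × 0.151 = 54.5°
tan(βl) = 1.4
Z_in = Z_0·(Z_L + jZ_0·tanβl)/(Z_0 + jZ_L·tanβl) = 31.3 − j25.4 Ω
Γ_s = (Z_in − Z_s)/(Z_in + Z_s) = (-43.7 − j25.4)/(106 − j25.4), |Γ_s| = 0.463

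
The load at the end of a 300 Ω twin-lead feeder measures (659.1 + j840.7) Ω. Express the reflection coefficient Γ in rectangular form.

Γ ≈ 0.646 + j0.31

Γ = (Z_L − Z_0)/(Z_L + Z_0) = (359.1 + j840.7)/(959.1 + j840.7)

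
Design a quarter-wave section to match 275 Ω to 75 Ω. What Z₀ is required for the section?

Z_qwt ≈ 144 Ω

Z_qwt = √(Z_0·R_L) = √(75 × 275) = √20620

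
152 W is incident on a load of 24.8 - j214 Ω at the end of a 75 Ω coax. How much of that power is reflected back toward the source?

P_reflected ≈ 132 W

|Γ| = |(-50.2 − j214)/(99.8 − j214)| = 0.931
|Γ|² = 0.867
P_refl = |Γ|²·P_inc = 132 W, P_del = (1 − |Γ|²)·P_inc = 20.3 W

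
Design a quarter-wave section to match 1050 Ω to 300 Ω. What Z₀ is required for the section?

Z_qwt ≈ 561 Ω

Z_qwt = √(Z_0·R_L) = √(300 × 1050) = √315000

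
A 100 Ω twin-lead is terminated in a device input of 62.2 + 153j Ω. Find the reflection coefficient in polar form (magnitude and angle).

Γ ≈ 0.707 ∠ 60.5°

Γ = (Z_L − Z_0)/(Z_L + Z_0) = (-37.8 + j153)/(162.2 + j153)
|Γ| = 158/223 = 0.707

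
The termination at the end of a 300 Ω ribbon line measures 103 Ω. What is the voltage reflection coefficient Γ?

Γ = -0.489

Γ = (Z_L − Z_0)/(Z_L + Z_0) = (103 − 300)/(103 + 300) = -197/403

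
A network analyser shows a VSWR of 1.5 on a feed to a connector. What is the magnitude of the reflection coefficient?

|Γ| = (S − 1)/(S + 1) = (1.5 − 1)/(1.5 + 1) = 0.5/2.5

|Γ| ≈ 0.2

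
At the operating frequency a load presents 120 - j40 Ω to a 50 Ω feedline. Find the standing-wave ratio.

Γ = (Z_L − Z_0)/(Z_L + Z_0) = (70 − j40)/(170 − j40)
|Γ| = 80.6/175 = 0.462
VSWR = (1 + |Γ|)/(1 − |Γ|) = 1.46/0.538

VSWR ≈ 2.72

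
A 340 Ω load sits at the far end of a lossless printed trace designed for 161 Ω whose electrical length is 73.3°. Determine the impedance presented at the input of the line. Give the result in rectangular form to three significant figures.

Z_in ≈ 81.5 − j36.7 Ω

tan(βl) = tan(73.3°) = 3.33
Z_in = Z_0·(Z_L + jZ_0·tanβl)/(Z_0 + jZ_L·tanβl)
     = 161·(340 + j537)/(161 + j1130)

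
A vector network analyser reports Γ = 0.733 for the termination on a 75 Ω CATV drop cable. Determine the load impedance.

Z_L ≈ 487 Ω

Z_L = Z_0·(1 + Γ)/(1 − Γ) = 75·(1.73)/(0.267)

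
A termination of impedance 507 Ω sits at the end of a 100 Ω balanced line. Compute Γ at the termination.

Γ = (Z_L − Z_0)/(Z_L + Z_0) = (507 − 100)/(507 + 100) = 407/607

Γ = 0.671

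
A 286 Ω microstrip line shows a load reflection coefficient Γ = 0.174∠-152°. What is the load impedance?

Z_L = Z_0·(1 + Γ)/(1 − Γ) = 286·(0.846 − j0.0817)/(1.15 + j0.0817)

Z_L ≈ 207 − j34.9 Ω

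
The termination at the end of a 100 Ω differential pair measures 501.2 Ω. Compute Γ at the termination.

Γ = (Z_L − Z_0)/(Z_L + Z_0) = (501.2 − 100)/(501.2 + 100) = 401.2/601.2

Γ = 0.667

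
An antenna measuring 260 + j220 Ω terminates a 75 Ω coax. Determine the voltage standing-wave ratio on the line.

VSWR ≈ 6.07

Γ = (Z_L − Z_0)/(Z_L + Z_0) = (185 + j220)/(335 + j220)
|Γ| = 287/401 = 0.717
VSWR = (1 + |Γ|)/(1 − |Γ|) = 1.72/0.283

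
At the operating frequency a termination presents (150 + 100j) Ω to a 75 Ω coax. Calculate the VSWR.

VSWR ≈ 3.06

Γ = (Z_L − Z_0)/(Z_L + Z_0) = (75 + j100)/(225 + j100)
|Γ| = 125/246 = 0.508
VSWR = (1 + |Γ|)/(1 − |Γ|) = 1.51/0.492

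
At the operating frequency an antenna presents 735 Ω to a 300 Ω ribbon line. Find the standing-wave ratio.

VSWR ≈ 2.45

For a purely resistive load, VSWR = R_L/Z_0 or Z_0/R_L (whichever > 1) = 735/300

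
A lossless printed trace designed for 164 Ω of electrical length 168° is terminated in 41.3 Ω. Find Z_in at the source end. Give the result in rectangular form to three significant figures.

Z_in ≈ 43 − j32.6 Ω

tan(βl) = tan(168°) = -0.213
Z_in = Z_0·(Z_L + jZ_0·tanβl)/(Z_0 + jZ_L·tanβl)
     = 164·(41.3 − j34.9)/(164 − j8.78)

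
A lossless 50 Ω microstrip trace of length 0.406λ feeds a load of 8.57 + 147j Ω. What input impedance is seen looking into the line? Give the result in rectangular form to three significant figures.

βl = 2π × 0.406 = 146°
tan(βl) = tan(146°) = -0.67
Z_in = Z_0·(Z_L + jZ_0·tanβl)/(Z_0 + jZ_L·tanβl)
     = 50·(8.57 + j113)/(149 − j5.75)

Z_in ≈ 1.41 + j38.2 Ω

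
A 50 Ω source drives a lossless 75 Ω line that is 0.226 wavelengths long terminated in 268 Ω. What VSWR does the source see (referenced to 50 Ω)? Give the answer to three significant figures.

VSWR ≈ 2.46

βl = 2π × 0.226 = 81.4°
tan(βl) = 6.58
Z_in = Z_0·(Z_L + jZ_0·tanβl)/(Z_0 + jZ_L·tanβl) = 21.4 − j10.5 Ω
Γ_s = (Z_in − Z_s)/(Z_in + Z_s) = (-28.6 − j10.5)/(71.4 − j10.5), |Γ_s| = 0.421
VSWR = (1 + |Γ_s|)/(1 − |Γ_s|)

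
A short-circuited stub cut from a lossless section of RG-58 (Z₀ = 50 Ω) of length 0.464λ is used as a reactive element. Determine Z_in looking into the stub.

βl = 2π × 0.464 = 167°
tan(βl) = -0.23
For a short-circuited stub, Z_in = jZ_0·tan(βl)

Z_in ≈ −j11.5 Ω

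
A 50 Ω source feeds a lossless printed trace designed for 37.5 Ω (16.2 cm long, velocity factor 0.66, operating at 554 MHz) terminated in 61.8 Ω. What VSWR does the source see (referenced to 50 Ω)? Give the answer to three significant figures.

VSWR ≈ 1.36

λ = v/f = 0.66·c / 554 MHz = 0.357 m
βl = 2π·l/λ = 2π × 0.453 = 163°
tan(βl) = -0.302
Z_in = Z_0·(Z_L + jZ_0·tanβl)/(Z_0 + jZ_L·tanβl) = 54 + j15.6 Ω
Γ_s = (Z_in − Z_s)/(Z_in + Z_s) = (4.03 + j15.6)/(104 + j15.6), |Γ_s| = 0.153
VSWR = (1 + |Γ_s|)/(1 − |Γ_s|)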